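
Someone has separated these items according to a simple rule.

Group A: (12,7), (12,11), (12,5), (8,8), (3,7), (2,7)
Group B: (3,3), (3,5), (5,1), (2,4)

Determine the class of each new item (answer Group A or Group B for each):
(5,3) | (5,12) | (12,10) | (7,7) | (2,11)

Group B, Group A, Group A, Group A, Group A

'Group A' ⟺ sum ≥ 9.
(5,3): 5+3 = 8 — does not satisfy this, so Group B. (5,12): 5+12 = 17 — passes, so Group A. (12,10): 12+10 = 22 — passes, so Group A. (7,7): 7+7 = 14 — passes, so Group A. (2,11): 2+11 = 13 — passes, so Group A.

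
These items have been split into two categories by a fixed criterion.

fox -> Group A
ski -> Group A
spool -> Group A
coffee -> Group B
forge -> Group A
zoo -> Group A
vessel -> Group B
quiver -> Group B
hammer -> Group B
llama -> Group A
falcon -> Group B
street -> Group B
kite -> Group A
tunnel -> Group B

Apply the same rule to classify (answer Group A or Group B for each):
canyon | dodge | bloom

Group B, Group A, Group A

A rule that fits every label: length ≤ 5 — true of each 'Group A' example, false of each 'Group B' one.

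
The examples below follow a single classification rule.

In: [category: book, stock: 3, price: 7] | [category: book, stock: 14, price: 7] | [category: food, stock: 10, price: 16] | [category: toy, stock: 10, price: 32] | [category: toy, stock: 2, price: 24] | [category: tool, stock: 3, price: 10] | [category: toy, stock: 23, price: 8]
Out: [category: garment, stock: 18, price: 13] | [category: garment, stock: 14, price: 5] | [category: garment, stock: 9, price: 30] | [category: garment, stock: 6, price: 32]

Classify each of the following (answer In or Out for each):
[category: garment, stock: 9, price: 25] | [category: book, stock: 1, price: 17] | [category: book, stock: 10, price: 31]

Rule: category is not garment. This holds for each 'In' example and fails for each 'Out' one.
Out: [category: garment, stock: 9, price: 25], since category is garment.
In: [category: book, stock: 1, price: 17], since category is book.
In: [category: book, stock: 10, price: 31], since category is book.

Out, In, In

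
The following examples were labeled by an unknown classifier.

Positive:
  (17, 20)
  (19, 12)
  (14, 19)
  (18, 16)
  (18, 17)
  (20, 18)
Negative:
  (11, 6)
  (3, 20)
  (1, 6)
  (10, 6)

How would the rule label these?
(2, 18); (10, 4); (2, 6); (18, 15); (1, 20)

The common property of the 'Positive' items is: sum ≥ 31. No 'Negative' item has it.
Negative: (2, 18), since 2+18 = 20. Negative: (10, 4), since 10+4 = 14. Negative: (2, 6), since 2+6 = 8. Positive: (18, 15), since 18+15 = 33. Negative: (1, 20), since 1+20 = 21.

Negative, Negative, Negative, Positive, Negative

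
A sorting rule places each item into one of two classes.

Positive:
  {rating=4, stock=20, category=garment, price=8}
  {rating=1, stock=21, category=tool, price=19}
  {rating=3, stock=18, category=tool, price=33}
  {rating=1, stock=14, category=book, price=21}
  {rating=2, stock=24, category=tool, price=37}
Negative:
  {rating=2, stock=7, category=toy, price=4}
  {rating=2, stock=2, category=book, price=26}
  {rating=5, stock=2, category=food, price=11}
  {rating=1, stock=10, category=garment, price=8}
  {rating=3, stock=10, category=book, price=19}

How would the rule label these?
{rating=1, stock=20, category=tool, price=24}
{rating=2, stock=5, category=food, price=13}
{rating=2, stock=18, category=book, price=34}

Positive, Negative, Positive

The classifier is using: stock ≥ 14.
{rating=1, stock=20, category=tool, price=24}: stock = 20, qualifies → Positive. {rating=2, stock=5, category=food, price=13}: stock = 5, doesn't qualify → Negative. {rating=2, stock=18, category=book, price=34}: stock = 18, qualifies → Positive.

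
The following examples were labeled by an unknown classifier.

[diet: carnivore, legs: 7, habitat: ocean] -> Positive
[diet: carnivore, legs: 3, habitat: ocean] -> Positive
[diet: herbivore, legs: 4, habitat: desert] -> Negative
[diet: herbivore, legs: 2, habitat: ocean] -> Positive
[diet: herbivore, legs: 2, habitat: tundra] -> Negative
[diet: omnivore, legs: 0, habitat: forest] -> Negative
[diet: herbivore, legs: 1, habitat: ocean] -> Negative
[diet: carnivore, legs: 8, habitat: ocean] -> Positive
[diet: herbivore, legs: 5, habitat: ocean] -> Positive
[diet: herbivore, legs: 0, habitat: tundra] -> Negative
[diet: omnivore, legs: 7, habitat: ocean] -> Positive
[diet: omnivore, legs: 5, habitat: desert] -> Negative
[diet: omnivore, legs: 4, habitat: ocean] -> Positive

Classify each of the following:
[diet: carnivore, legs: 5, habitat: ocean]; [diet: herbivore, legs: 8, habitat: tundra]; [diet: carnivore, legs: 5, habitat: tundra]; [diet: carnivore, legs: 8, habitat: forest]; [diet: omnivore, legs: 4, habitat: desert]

Positive, Negative, Negative, Negative, Negative

The simplest hypothesis consistent with all the labels is: habitat is ocean AND legs ≥ 2.
[diet: carnivore, legs: 5, habitat: ocean] → habitat is ocean, legs = 5 → Positive.
[diet: herbivore, legs: 8, habitat: tundra] → habitat is tundra, legs = 8 → Negative.
[diet: carnivore, legs: 5, habitat: tundra] → habitat is tundra, legs = 5 → Negative.
[diet: carnivore, legs: 8, habitat: forest] → habitat is forest, legs = 8 → Negative.
[diet: omnivore, legs: 4, habitat: desert] → habitat is desert, legs = 4 → Negative.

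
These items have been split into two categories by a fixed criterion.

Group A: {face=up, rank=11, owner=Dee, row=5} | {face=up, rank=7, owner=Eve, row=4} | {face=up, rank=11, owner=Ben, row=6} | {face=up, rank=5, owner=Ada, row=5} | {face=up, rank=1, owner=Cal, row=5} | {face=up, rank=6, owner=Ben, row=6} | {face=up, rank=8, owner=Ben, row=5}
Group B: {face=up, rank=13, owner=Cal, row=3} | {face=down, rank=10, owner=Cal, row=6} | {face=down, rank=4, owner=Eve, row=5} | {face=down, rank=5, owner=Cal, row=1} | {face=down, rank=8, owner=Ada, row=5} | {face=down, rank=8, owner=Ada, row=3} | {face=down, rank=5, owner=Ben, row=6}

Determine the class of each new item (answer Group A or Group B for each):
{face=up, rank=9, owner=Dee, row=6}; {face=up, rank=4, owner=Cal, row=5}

Every 'Group A' example satisfies: face is up AND row ≥ 4. None of the 'Group B' examples do.

Group A, Group A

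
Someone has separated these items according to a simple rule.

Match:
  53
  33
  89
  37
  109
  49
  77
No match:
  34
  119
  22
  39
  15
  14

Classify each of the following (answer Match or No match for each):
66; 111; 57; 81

No match, No match, Match, Match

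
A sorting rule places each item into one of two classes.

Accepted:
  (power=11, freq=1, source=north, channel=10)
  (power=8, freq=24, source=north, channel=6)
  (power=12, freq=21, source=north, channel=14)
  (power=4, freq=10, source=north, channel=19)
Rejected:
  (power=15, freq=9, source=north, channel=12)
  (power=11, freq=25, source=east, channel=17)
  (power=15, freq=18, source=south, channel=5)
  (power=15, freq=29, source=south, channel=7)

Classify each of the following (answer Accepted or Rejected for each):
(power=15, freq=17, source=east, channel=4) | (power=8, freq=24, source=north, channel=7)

Rejected, Accepted

All 'Accepted' examples share one property — source is north AND power ≤ 12 — and every 'Rejected' example lacks it.
(power=15, freq=17, source=east, channel=4) → source is east, power = 15 → Rejected. (power=8, freq=24, source=north, channel=7) → source is north, power = 8 → Accepted.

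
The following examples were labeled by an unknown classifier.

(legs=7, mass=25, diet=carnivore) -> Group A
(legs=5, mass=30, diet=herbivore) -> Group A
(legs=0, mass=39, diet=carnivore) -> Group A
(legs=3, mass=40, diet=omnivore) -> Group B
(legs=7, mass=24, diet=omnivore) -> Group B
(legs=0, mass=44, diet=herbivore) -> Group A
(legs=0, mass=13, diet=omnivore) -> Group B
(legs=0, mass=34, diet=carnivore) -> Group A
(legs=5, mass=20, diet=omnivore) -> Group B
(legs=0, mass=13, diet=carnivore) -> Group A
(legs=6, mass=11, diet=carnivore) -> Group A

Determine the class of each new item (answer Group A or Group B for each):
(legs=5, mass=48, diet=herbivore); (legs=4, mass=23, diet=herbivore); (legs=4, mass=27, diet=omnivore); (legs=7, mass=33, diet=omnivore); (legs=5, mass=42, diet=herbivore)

Group A, Group A, Group B, Group B, Group A

A rule that fits every label: diet is not omnivore — true of each 'Group A' example, false of each 'Group B' one.
(legs=5, mass=48, diet=herbivore) → diet is herbivore → Group A. (legs=4, mass=23, diet=herbivore) → diet is herbivore → Group A. (legs=4, mass=27, diet=omnivore) → diet is omnivore → Group B. (legs=7, mass=33, diet=omnivore) → diet is omnivore → Group B. (legs=5, mass=42, diet=herbivore) → diet is herbivore → Group A.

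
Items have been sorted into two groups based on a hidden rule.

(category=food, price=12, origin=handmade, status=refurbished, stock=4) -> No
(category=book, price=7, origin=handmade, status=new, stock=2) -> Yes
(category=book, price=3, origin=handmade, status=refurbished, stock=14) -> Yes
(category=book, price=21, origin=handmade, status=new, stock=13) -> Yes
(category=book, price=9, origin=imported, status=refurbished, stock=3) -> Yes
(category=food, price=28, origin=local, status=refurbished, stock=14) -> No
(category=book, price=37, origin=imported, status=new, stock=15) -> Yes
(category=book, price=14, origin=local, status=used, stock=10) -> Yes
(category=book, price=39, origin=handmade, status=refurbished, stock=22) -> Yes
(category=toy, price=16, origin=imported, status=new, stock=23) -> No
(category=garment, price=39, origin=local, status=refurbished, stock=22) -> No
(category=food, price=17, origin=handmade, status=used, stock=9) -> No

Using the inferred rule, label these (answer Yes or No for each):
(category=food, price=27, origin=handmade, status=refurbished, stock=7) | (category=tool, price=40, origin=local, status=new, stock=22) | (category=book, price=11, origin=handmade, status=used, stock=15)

The classifier is using: category is book.
(category=food, price=27, origin=handmade, status=refurbished, stock=7) → category is food → No.
(category=tool, price=40, origin=local, status=new, stock=22) → category is tool → No.
(category=book, price=11, origin=handmade, status=used, stock=15) → category is book → Yes.

No, No, Yes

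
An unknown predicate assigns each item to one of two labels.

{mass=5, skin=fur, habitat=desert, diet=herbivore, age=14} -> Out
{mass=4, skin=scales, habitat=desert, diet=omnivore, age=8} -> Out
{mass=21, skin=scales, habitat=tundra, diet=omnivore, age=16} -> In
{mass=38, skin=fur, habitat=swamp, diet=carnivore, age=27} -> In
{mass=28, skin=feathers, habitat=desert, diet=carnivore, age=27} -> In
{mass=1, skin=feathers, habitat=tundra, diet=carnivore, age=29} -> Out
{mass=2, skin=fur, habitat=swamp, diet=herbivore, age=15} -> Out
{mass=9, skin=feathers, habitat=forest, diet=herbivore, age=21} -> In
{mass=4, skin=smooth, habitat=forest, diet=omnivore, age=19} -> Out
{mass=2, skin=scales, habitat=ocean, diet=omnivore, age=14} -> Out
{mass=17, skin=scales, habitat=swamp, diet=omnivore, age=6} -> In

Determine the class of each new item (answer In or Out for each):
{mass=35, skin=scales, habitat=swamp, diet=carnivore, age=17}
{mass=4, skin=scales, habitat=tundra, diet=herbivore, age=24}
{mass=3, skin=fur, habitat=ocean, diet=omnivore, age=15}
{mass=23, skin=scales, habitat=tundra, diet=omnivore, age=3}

The simplest hypothesis consistent with all the labels is: mass ≥ 9.

In, Out, Out, In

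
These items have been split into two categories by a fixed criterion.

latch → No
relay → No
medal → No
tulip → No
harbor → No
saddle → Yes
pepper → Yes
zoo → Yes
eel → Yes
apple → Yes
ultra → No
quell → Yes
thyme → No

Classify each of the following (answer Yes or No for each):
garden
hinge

No, No

Rule: has a double letter. This holds for each 'Yes' example and fails for each 'No' one.
garden: no doubled letter — does not pass, so No.
hinge: no doubled letter — does not pass, so No.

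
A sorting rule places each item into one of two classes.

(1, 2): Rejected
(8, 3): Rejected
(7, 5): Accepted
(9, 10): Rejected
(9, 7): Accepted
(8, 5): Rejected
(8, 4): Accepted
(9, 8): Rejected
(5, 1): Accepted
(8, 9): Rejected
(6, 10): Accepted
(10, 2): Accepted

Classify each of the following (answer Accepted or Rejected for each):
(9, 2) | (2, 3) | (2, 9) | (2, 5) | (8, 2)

Rejected, Rejected, Rejected, Rejected, Accepted

Looking at the examples, the only property every 'Accepted' case has and every 'Rejected' case lacks is: sum is even.
(9, 2): Rejected (9+2 = 11).
(2, 3): Rejected (2+3 = 5).
(2, 9): Rejected (2+9 = 11).
(2, 5): Rejected (2+5 = 7).
(8, 2): Accepted (8+2 = 10).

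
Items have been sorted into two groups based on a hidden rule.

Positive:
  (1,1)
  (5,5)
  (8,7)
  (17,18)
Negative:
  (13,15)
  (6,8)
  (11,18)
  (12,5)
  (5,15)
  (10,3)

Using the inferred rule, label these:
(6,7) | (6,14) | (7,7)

All 'Positive' examples share one property — |first − second| ≤ 1 — and every 'Negative' example lacks it.
Positive: (6,7), since |6−7| = 1.
Negative: (6,14), since |6−14| = 8.
Positive: (7,7), since |7−7| = 0.

Positive, Negative, Positive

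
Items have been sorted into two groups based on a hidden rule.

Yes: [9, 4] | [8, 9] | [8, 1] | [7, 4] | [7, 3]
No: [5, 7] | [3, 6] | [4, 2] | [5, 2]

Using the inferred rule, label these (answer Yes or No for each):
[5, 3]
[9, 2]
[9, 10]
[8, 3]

No, Yes, Yes, Yes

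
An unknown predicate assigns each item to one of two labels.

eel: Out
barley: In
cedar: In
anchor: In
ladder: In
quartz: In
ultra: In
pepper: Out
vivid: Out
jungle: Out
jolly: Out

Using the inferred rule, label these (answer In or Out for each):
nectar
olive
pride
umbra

In, Out, Out, In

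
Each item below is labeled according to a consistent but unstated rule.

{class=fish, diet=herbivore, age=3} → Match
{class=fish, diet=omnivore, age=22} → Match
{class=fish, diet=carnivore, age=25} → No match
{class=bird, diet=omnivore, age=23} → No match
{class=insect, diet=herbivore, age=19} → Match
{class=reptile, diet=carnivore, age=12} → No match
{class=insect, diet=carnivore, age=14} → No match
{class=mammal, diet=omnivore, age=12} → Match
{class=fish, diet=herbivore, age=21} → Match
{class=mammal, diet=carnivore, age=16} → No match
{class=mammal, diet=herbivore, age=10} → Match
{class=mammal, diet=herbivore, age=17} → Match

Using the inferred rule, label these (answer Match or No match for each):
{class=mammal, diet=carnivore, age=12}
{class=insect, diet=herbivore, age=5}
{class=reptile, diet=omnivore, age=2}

No match, Match, Match

The rule appears to be: diet is not carnivore AND age ≤ 22.
{class=mammal, diet=carnivore, age=12}: No match (diet is carnivore, age = 12). {class=insect, diet=herbivore, age=5}: Match (diet is herbivore, age = 5). {class=reptile, diet=omnivore, age=2}: Match (diet is omnivore, age = 2).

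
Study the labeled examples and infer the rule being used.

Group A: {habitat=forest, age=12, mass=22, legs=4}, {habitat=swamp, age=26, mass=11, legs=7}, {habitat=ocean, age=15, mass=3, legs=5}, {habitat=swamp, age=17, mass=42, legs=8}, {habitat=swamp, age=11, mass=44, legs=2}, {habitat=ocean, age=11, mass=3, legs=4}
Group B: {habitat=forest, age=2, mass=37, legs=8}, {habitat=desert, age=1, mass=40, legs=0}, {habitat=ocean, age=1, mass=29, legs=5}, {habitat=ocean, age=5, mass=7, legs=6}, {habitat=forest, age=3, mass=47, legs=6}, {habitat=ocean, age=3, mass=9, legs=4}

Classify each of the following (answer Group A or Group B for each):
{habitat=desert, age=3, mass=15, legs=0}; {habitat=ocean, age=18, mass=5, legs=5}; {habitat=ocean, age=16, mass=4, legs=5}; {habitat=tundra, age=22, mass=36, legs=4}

The common property of the 'Group A' items is: age ≥ 11. No 'Group B' item has it.
{habitat=desert, age=3, mass=15, legs=0} → age = 3 → Group B.
{habitat=ocean, age=18, mass=5, legs=5} → age = 18 → Group A.
{habitat=ocean, age=16, mass=4, legs=5} → age = 16 → Group A.
{habitat=tundra, age=22, mass=36, legs=4} → age = 22 → Group A.

Group B, Group A, Group A, Group A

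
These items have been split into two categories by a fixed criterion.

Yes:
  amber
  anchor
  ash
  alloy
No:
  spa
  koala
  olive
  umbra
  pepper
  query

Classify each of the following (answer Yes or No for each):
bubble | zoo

No, No

The pattern is that an item is 'Yes' exactly when: starts with 'a'.
bubble: starts with 'b' — does not fit, so No. zoo: starts with 'z' — does not fit, so No.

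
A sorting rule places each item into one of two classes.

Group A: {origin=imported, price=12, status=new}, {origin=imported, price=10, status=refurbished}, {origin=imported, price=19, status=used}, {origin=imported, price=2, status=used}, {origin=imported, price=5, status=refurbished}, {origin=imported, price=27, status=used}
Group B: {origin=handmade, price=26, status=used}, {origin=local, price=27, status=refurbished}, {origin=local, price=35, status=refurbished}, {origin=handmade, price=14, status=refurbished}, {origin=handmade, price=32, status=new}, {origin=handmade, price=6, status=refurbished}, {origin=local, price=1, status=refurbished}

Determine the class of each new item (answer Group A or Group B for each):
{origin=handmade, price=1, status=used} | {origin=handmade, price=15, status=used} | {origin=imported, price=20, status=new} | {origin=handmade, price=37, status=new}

The distinguishing property — origin is imported — holds for all the 'Group A' cases and none of the 'Group B' cases.
{origin=handmade, price=1, status=used} → origin is handmade → Group B. {origin=handmade, price=15, status=used} → origin is handmade → Group B. {origin=imported, price=20, status=new} → origin is imported → Group A. {origin=handmade, price=37, status=new} → origin is handmade → Group B.

Group B, Group B, Group A, Group B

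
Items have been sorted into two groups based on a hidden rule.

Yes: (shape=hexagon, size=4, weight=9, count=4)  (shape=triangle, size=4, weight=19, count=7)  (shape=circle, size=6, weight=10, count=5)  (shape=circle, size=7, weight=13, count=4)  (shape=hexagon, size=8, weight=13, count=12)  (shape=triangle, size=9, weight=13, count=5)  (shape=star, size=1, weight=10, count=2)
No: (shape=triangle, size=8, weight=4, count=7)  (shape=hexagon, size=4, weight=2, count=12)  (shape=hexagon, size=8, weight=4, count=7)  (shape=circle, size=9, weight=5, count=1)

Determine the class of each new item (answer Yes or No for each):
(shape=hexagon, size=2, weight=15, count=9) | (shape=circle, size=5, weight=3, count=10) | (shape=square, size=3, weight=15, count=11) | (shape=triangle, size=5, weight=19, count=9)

Yes, No, Yes, Yes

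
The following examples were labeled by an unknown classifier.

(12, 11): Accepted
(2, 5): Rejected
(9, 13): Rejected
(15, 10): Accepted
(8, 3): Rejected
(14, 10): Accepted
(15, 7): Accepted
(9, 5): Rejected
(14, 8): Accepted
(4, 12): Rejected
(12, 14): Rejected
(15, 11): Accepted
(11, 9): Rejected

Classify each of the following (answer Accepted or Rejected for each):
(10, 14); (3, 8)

The pattern is that an item is 'Accepted' exactly when: first > second AND sum ≥ 22.

Rejected, Rejected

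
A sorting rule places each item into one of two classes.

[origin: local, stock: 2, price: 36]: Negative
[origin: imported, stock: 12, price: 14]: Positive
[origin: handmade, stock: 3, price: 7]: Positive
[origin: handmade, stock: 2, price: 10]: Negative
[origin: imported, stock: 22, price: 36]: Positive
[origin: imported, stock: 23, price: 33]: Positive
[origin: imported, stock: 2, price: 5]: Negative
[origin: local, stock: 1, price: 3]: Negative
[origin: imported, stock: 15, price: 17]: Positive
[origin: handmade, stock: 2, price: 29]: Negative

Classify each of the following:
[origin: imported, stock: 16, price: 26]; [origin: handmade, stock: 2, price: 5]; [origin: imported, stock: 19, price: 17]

The distinguishing property — stock ≥ 3 — holds for all the 'Positive' cases and none of the 'Negative' cases.
Positive: [origin: imported, stock: 16, price: 26], since stock = 16.
Negative: [origin: handmade, stock: 2, price: 5], since stock = 2.
Positive: [origin: imported, stock: 19, price: 17], since stock = 19.

Positive, Negative, Positive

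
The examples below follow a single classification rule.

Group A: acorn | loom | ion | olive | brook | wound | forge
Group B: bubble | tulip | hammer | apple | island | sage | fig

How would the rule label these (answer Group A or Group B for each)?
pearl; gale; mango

Group B, Group B, Group A

One predicate separates the groups cleanly: contains 'o'.
pearl: no 'o', doesn't match → Group B.
gale: no 'o', doesn't match → Group B.
mango: has 'o', checks out → Group A.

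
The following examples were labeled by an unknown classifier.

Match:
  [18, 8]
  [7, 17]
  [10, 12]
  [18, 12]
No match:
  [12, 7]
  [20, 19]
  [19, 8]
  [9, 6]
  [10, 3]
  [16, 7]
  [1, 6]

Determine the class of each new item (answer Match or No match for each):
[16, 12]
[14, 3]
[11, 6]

Match, No match, No match

The simplest hypothesis consistent with all the labels is: sum is even.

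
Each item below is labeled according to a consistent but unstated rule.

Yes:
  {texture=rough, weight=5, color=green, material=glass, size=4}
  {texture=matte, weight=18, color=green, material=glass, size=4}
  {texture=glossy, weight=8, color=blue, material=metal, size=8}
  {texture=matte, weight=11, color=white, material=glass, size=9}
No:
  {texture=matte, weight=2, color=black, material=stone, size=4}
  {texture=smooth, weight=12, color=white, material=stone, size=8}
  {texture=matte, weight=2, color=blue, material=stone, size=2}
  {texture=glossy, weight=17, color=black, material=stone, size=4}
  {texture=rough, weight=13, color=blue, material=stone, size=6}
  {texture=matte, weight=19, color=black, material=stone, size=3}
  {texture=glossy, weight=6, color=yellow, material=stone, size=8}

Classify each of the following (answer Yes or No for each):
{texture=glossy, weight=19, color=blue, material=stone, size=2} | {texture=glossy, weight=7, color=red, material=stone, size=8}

No, No

The common property of the 'Yes' items is: material is not stone. No 'No' item has it.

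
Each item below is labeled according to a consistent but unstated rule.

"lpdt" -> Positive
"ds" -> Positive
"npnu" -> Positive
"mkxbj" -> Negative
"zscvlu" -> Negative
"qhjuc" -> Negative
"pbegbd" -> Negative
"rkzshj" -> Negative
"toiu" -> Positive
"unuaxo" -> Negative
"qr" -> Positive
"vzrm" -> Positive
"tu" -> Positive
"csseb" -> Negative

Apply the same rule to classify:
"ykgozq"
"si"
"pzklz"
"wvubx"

The pattern is that an item is 'Positive' exactly when: length ≤ 4.
"ykgozq": Negative (length 6).
"si": Positive (length 2).
"pzklz": Negative (length 5).
"wvubx": Negative (length 5).

Negative, Positive, Negative, Negative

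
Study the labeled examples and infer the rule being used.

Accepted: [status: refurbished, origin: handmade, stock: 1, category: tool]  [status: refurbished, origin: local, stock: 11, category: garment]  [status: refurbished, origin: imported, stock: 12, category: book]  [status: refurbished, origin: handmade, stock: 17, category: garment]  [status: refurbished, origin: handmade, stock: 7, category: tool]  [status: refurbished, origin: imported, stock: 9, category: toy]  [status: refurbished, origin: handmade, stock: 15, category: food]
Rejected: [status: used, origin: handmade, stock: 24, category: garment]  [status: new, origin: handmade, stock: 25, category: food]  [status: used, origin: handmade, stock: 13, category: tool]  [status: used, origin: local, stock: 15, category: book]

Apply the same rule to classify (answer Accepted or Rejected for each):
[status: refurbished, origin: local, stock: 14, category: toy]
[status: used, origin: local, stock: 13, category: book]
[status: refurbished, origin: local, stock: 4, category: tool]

Accepted, Rejected, Accepted

The common property of the 'Accepted' items is: status is refurbished. No 'Rejected' item has it.
Accepted: [status: refurbished, origin: local, stock: 14, category: toy], since status is refurbished.
Rejected: [status: used, origin: local, stock: 13, category: book], since status is used.
Accepted: [status: refurbished, origin: local, stock: 4, category: tool], since status is refurbished.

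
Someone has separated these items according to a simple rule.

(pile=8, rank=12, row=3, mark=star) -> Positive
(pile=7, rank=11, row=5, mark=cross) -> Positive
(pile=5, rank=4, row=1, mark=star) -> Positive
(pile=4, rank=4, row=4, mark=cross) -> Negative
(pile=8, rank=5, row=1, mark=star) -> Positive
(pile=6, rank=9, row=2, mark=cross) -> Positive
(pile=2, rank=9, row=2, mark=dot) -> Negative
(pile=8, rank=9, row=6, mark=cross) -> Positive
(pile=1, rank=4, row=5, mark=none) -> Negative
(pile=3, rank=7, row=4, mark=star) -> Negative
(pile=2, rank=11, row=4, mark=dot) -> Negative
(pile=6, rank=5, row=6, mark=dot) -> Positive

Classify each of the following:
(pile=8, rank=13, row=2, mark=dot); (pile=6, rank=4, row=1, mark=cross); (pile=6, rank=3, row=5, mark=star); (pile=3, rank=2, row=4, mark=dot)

Positive, Positive, Positive, Negative

The rule appears to be: pile ≥ 5.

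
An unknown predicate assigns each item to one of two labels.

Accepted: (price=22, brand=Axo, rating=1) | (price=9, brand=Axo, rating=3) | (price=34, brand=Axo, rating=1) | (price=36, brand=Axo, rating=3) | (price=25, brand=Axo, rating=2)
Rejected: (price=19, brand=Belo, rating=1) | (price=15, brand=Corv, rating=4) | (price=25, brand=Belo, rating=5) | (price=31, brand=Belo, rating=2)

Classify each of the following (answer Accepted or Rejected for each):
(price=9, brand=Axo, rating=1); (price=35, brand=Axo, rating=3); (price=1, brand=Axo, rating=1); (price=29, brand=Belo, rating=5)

Checking candidate rules against both groups, what survives is: brand is Axo.
(price=9, brand=Axo, rating=1) → brand is Axo → Accepted.
(price=35, brand=Axo, rating=3) → brand is Axo → Accepted.
(price=1, brand=Axo, rating=1) → brand is Axo → Accepted.
(price=29, brand=Belo, rating=5) → brand is Belo → Rejected.

Accepted, Accepted, Accepted, Rejected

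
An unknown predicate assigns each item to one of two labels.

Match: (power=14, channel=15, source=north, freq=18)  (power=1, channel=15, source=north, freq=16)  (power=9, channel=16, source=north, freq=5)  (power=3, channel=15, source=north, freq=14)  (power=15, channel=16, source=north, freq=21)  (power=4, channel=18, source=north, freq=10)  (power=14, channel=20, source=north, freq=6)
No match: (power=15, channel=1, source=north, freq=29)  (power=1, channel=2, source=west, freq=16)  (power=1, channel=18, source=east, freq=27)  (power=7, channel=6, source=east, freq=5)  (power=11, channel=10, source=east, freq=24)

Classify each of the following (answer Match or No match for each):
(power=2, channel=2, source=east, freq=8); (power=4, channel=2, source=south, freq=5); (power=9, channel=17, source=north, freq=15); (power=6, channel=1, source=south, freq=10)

The distinguishing property — source is north AND freq ≤ 21 — holds for all the 'Match' cases and none of the 'No match' cases.
(power=2, channel=2, source=east, freq=8) — source is east, freq = 8, hence No match.
(power=4, channel=2, source=south, freq=5) — source is south, freq = 5, hence No match.
(power=9, channel=17, source=north, freq=15) — source is north, freq = 15, hence Match.
(power=6, channel=1, source=south, freq=10) — source is south, freq = 10, hence No match.

No match, No match, Match, No match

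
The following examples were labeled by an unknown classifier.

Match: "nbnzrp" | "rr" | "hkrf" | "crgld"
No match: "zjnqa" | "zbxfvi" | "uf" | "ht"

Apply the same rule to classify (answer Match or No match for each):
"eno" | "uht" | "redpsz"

Checking candidate rules against both groups, what survives is: contains 'r'.
"eno": no 'r' — does not fit, so No match.
"uht": no 'r' — does not fit, so No match.
"redpsz": has 'r' — passes, so Match.

No match, No match, Match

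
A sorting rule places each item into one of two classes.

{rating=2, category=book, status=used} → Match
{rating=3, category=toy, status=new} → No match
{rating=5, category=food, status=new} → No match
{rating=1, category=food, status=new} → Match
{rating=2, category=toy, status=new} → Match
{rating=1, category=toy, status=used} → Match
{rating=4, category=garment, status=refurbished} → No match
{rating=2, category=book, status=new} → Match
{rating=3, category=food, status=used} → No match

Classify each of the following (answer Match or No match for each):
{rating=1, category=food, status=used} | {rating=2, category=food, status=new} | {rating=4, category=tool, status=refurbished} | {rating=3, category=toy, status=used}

Match, Match, No match, No match

Rule: rating ≤ 2. This holds for each 'Match' example and fails for each 'No match' one.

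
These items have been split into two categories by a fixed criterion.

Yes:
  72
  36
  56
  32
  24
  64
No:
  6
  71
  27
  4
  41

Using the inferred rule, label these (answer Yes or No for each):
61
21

One predicate separates the groups cleanly: even AND at least 24.
61 — 61 is odd, 61 ≥ 24, hence No. 21 — 21 is odd, 21 < 24, hence No.

No, No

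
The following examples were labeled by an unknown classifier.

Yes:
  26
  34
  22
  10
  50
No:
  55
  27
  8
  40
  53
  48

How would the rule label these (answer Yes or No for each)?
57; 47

No, No

The rule appears to be: ≡ 2 (mod 4).
57 — 57 mod 4 = 1, hence No. 47 — 47 mod 4 = 3, hence No.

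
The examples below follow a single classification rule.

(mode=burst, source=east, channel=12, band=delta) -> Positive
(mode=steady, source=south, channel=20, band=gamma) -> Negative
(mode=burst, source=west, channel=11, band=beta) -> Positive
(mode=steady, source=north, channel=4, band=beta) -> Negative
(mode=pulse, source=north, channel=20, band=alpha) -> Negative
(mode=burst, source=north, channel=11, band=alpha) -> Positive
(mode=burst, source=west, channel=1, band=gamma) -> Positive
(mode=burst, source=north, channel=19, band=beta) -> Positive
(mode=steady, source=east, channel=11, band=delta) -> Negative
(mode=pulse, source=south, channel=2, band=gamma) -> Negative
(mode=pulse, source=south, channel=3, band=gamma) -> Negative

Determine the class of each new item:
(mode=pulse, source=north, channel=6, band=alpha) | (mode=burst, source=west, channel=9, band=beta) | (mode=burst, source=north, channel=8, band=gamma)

Rule: mode is burst. This holds for each 'Positive' example and fails for each 'Negative' one.
(mode=pulse, source=north, channel=6, band=alpha): mode is pulse — does not pass, so Negative. (mode=burst, source=west, channel=9, band=beta): mode is burst — has this property, so Positive. (mode=burst, source=north, channel=8, band=gamma): mode is burst — has this property, so Positive.

Negative, Positive, Positive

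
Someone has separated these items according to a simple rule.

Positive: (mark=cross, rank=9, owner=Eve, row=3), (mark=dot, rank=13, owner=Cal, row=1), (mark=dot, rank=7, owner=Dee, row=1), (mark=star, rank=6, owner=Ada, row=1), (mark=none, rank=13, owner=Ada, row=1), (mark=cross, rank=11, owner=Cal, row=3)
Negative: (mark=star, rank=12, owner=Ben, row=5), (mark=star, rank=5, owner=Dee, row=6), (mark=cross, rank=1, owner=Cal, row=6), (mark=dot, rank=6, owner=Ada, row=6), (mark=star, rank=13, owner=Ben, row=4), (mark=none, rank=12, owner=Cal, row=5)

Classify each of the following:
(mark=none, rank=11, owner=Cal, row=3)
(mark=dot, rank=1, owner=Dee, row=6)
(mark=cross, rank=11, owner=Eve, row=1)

Positive, Negative, Positive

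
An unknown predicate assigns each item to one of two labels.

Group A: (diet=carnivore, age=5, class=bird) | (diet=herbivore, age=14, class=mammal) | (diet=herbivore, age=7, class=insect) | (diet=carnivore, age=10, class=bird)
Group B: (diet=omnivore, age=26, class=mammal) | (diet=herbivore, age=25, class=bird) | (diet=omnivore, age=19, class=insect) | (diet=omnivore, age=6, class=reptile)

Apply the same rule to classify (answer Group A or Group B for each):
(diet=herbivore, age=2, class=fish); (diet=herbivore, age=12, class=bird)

A rule that fits every label: age ≠ 6 AND age ≤ 14 — true of each 'Group A' example, false of each 'Group B' one.
(diet=herbivore, age=2, class=fish) → age = 2 → Group A.
(diet=herbivore, age=12, class=bird) → age = 12 → Group A.

Group A, Group A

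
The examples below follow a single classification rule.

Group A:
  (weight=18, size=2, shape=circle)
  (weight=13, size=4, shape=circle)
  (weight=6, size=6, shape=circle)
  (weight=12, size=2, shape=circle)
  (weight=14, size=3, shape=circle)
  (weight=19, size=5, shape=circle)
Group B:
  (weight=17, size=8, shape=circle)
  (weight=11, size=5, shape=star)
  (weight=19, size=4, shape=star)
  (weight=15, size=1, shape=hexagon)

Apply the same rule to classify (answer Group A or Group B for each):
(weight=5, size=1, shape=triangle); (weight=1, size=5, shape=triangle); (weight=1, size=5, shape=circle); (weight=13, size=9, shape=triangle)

Group B, Group B, Group A, Group B

Every 'Group A' example satisfies: shape is circle AND size ≤ 6. None of the 'Group B' examples do.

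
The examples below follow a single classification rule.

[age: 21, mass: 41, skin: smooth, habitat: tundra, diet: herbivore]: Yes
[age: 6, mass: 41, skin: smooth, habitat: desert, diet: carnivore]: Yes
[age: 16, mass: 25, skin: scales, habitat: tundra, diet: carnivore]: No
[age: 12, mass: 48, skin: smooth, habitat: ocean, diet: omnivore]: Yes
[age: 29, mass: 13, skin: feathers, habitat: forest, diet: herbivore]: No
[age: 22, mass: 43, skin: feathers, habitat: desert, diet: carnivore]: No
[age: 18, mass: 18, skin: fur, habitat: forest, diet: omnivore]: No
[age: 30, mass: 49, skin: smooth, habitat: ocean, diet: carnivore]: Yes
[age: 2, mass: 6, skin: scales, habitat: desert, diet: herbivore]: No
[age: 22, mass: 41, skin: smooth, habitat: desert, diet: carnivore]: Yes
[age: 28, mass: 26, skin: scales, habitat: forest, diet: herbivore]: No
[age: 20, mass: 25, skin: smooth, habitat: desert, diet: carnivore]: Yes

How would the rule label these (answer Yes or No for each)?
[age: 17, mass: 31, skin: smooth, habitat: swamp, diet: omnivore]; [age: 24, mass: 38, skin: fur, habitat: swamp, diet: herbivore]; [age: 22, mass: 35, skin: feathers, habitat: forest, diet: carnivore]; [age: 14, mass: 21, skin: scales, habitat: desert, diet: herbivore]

Yes, No, No, No

The classifier is using: skin is smooth.
[age: 17, mass: 31, skin: smooth, habitat: swamp, diet: omnivore] — skin is smooth, hence Yes. [age: 24, mass: 38, skin: fur, habitat: swamp, diet: herbivore] — skin is fur, hence No. [age: 22, mass: 35, skin: feathers, habitat: forest, diet: carnivore] — skin is feathers, hence No. [age: 14, mass: 21, skin: scales, habitat: desert, diet: herbivore] — skin is scales, hence No.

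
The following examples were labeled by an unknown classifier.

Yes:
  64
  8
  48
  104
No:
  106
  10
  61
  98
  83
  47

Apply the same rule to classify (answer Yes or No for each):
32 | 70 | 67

Yes, No, No

The pattern is that an item is 'Yes' exactly when: multiple of 4.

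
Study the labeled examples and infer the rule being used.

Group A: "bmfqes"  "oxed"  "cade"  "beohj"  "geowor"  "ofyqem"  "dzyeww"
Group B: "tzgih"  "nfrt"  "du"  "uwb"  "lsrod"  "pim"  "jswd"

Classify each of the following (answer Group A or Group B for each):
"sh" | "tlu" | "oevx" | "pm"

One predicate separates the groups cleanly: contains 'e'.
"sh": Group B (no 'e'). "tlu": Group B (no 'e'). "oevx": Group A (has 'e'). "pm": Group B (no 'e').

Group B, Group B, Group A, Group B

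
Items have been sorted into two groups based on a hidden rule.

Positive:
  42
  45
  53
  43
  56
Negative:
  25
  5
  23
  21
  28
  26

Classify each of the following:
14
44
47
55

The rule appears to be: at least 42.
14: 14 < 42 — does not fit, so Negative. 44: 44 ≥ 42 — satisfies this, so Positive. 47: 47 ≥ 42 — satisfies this, so Positive. 55: 55 ≥ 42 — satisfies this, so Positive.

Negative, Positive, Positive, Positive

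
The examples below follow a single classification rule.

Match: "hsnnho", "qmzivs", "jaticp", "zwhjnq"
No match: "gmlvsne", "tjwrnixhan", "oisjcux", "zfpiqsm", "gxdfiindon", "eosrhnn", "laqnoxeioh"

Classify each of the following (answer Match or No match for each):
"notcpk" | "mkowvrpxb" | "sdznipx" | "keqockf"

The classifier is using: length 6.
Match: "notcpk", since length 6.
No match: "mkowvrpxb", since length 9.
No match: "sdznipx", since length 7.
No match: "keqockf", since length 7.

Match, No match, No match, No match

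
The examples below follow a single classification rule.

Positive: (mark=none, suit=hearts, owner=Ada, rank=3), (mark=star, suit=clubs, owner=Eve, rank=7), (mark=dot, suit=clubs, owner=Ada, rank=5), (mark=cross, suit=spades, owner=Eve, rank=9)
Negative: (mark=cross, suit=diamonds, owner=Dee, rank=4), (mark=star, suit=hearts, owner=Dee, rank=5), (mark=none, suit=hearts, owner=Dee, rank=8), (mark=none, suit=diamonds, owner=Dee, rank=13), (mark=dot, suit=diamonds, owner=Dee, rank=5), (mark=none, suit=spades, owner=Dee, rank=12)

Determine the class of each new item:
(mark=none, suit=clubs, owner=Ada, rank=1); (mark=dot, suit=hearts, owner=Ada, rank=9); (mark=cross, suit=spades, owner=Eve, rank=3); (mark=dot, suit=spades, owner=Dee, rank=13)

Positive, Positive, Positive, Negative

The simplest hypothesis consistent with all the labels is: owner is not Dee.
(mark=none, suit=clubs, owner=Ada, rank=1): Positive (owner is Ada). (mark=dot, suit=hearts, owner=Ada, rank=9): Positive (owner is Ada). (mark=cross, suit=spades, owner=Eve, rank=3): Positive (owner is Eve). (mark=dot, suit=spades, owner=Dee, rank=13): Negative (owner is Dee).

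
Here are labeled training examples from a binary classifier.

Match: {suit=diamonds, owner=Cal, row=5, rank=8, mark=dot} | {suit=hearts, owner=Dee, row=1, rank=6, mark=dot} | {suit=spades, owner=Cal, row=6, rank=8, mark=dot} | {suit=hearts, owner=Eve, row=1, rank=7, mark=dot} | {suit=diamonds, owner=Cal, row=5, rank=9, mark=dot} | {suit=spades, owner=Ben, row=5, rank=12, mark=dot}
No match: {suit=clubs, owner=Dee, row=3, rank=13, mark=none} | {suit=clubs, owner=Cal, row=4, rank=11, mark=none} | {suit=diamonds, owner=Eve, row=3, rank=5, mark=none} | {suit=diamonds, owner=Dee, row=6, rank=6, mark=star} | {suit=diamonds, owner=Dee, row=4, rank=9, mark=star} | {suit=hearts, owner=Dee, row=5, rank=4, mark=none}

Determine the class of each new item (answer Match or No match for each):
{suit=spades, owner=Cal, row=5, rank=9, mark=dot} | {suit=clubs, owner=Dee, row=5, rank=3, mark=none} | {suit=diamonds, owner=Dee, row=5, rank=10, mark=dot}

The classifier is using: mark is dot.
{suit=spades, owner=Cal, row=5, rank=9, mark=dot}: mark is dot — checks out, so Match.
{suit=clubs, owner=Dee, row=5, rank=3, mark=none}: mark is none — does not pass, so No match.
{suit=diamonds, owner=Dee, row=5, rank=10, mark=dot}: mark is dot — checks out, so Match.

Match, No match, Match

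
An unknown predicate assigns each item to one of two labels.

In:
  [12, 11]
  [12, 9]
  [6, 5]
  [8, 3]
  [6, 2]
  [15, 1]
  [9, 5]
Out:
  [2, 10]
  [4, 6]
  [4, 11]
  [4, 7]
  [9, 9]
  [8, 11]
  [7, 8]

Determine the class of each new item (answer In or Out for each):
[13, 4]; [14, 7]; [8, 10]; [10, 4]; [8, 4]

Looking at the examples, the only property every 'In' case has and every 'Out' case lacks is: first > second.

In, In, Out, In, In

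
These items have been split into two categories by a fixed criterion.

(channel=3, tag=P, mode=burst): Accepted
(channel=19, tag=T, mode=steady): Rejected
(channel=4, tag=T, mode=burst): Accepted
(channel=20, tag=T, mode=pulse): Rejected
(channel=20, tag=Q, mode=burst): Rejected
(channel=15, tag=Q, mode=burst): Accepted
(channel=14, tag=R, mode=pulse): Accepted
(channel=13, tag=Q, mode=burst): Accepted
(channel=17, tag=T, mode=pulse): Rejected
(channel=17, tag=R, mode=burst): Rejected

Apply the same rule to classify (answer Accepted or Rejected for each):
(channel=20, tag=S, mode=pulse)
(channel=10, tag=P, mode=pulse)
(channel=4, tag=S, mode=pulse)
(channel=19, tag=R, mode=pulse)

Rejected, Accepted, Accepted, Rejected

Rule: channel ≤ 15. This holds for each 'Accepted' example and fails for each 'Rejected' one.
(channel=20, tag=S, mode=pulse): Rejected (channel = 20).
(channel=10, tag=P, mode=pulse): Accepted (channel = 10).
(channel=4, tag=S, mode=pulse): Accepted (channel = 4).
(channel=19, tag=R, mode=pulse): Rejected (channel = 19).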